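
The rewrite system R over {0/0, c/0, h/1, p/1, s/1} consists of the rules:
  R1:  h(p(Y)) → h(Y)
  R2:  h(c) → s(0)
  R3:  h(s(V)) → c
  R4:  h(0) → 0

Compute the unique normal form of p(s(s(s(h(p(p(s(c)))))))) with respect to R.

p(s(s(s(c))))

1. p(s(s(s(h(p(p(s(c))))))))  →  p(s(s(s(h(p(s(c)))))))   [R1 at 1.1.1.1]
2. p(s(s(s(h(p(s(c)))))))  →  p(s(s(s(h(s(c))))))   [R1 at 1.1.1.1]
3. p(s(s(s(h(s(c))))))  →  p(s(s(s(c))))   [R3 at 1.1.1.1]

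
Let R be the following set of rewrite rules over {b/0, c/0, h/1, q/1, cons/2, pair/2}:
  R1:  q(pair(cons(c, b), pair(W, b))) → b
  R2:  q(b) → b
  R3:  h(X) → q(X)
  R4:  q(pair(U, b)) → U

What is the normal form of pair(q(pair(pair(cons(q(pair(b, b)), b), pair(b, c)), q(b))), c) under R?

pair(pair(cons(b, b), pair(b, c)), c)

1. pair(q(pair(pair(cons(q(pair(b, b)), b), pair(b, c)), q(b))), c)  →  pair(q(pair(pair(cons(b, b), pair(b, c)), q(b))), c)   [R4 at 1.1.1.1.1]
2. pair(q(pair(pair(cons(b, b), pair(b, c)), q(b))), c)  →  pair(q(pair(pair(cons(b, b), pair(b, c)), b)), c)   [R2 at 1.1.2]
3. pair(q(pair(pair(cons(b, b), pair(b, c)), b)), c)  →  pair(pair(cons(b, b), pair(b, c)), c)   [R4 at 1]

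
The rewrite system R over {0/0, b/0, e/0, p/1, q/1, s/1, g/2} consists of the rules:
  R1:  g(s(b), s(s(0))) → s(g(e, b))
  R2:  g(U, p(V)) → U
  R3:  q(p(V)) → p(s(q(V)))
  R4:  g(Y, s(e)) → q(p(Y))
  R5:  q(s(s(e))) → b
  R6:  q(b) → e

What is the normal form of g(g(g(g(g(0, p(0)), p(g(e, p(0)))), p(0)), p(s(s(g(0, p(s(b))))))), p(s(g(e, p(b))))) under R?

1. g(g(g(g(g(0, p(0)), p(g(e, p(0)))), p(0)), p(s(s(g(0, p(s(b))))))), p(s(g(e, p(b)))))  →  g(g(g(g(0, p(0)), p(g(e, p(0)))), p(0)), p(s(s(g(0, p(s(b)))))))   [R2 at ε]
2. g(g(g(g(0, p(0)), p(g(e, p(0)))), p(0)), p(s(s(g(0, p(s(b)))))))  →  g(g(g(0, p(0)), p(g(e, p(0)))), p(0))   [R2 at ε]
3. g(g(g(0, p(0)), p(g(e, p(0)))), p(0))  →  g(g(0, p(0)), p(g(e, p(0))))   [R2 at ε]
4. g(g(0, p(0)), p(g(e, p(0))))  →  g(0, p(0))   [R2 at ε]
5. g(0, p(0))  →  0   [R2 at ε]

0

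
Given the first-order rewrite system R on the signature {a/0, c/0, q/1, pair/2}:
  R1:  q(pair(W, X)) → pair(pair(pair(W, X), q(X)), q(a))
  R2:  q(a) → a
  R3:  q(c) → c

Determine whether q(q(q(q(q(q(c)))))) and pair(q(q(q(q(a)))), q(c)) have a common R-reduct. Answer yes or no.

Reduce t₁ = q(q(q(q(q(q(c)))))):
1. q(q(q(q(q(q(c))))))  →  q(q(q(q(q(c)))))   [R3 at 1.1.1.1.1]
2. q(q(q(q(q(c)))))  →  q(q(q(q(c))))   [R3 at 1.1.1.1]
3. q(q(q(q(c))))  →  q(q(q(c)))   [R3 at 1.1.1]
4. q(q(q(c)))  →  q(q(c))   [R3 at 1.1]
5. q(q(c))  →  q(c)   [R3 at 1]
6. q(c)  →  c   [R3 at ε]

Reduce t₂ = pair(q(q(q(q(a)))), q(c)):
1. pair(q(q(q(q(a)))), q(c))  →  pair(q(q(q(a))), q(c))   [R2 at 1.1.1.1]
2. pair(q(q(q(a))), q(c))  →  pair(q(q(a)), q(c))   [R2 at 1.1.1]
3. pair(q(q(a)), q(c))  →  pair(q(a), q(c))   [R2 at 1.1]
4. pair(q(a), q(c))  →  pair(a, q(c))   [R2 at 1]
5. pair(a, q(c))  →  pair(a, c)   [R3 at 2]

no — NF(t₁) = c, NF(t₂) = pair(a, c)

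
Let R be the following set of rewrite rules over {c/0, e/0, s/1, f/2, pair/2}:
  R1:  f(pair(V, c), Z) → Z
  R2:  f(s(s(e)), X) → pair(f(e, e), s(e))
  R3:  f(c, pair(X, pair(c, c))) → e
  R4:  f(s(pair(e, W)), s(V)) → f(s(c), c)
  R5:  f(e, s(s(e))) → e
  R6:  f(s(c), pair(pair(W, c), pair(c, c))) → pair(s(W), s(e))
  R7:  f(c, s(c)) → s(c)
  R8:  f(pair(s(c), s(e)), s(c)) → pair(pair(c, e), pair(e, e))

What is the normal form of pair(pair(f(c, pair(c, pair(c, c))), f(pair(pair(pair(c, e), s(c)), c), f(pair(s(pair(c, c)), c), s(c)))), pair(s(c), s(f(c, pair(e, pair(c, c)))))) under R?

pair(pair(e, s(c)), pair(s(c), s(e)))

1. pair(pair(f(c, pair(c, pair(c, c))), f(pair(pair(pair(c, e), s(c)), c), f(pair(s(pair(c, c)), c), s(c)))), pair(s(c), s(f(c, pair(e, pair(c, c))))))  →  pair(pair(e, f(pair(pair(pair(c, e), s(c)), c), f(pair(s(pair(c, c)), c), s(c)))), pair(s(c), s(f(c, pair(e, pair(c, c))))))   [R3 at 1.1]
2. pair(pair(e, f(pair(pair(pair(c, e), s(c)), c), f(pair(s(pair(c, c)), c), s(c)))), pair(s(c), s(f(c, pair(e, pair(c, c))))))  →  pair(pair(e, f(pair(s(pair(c, c)), c), s(c))), pair(s(c), s(f(c, pair(e, pair(c, c))))))   [R1 at 1.2]
3. pair(pair(e, f(pair(s(pair(c, c)), c), s(c))), pair(s(c), s(f(c, pair(e, pair(c, c))))))  →  pair(pair(e, s(c)), pair(s(c), s(f(c, pair(e, pair(c, c))))))   [R1 at 1.2]
4. pair(pair(e, s(c)), pair(s(c), s(f(c, pair(e, pair(c, c))))))  →  pair(pair(e, s(c)), pair(s(c), s(e)))   [R3 at 2.2.1]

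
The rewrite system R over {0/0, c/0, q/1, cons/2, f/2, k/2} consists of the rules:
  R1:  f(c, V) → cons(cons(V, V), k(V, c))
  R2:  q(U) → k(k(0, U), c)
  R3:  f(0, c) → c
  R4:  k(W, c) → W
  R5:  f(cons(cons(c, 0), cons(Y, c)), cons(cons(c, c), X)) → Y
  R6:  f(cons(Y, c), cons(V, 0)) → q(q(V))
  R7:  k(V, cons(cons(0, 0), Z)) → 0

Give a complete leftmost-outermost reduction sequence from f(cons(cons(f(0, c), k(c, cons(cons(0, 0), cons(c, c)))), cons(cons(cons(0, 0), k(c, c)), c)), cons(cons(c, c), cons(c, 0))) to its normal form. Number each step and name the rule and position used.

cons(cons(0, 0), c)

1. f(cons(cons(f(0, c), k(c, cons(cons(0, 0), cons(c, c)))), cons(cons(cons(0, 0), k(c, c)), c)), cons(cons(c, c), cons(c, 0)))  →  f(cons(cons(c, k(c, cons(cons(0, 0), cons(c, c)))), cons(cons(cons(0, 0), k(c, c)), c)), cons(cons(c, c), cons(c, 0)))   [R3 at 1.1.1]
2. f(cons(cons(c, k(c, cons(cons(0, 0), cons(c, c)))), cons(cons(cons(0, 0), k(c, c)), c)), cons(cons(c, c), cons(c, 0)))  →  f(cons(cons(c, 0), cons(cons(cons(0, 0), k(c, c)), c)), cons(cons(c, c), cons(c, 0)))   [R7 at 1.1.2]
3. f(cons(cons(c, 0), cons(cons(cons(0, 0), k(c, c)), c)), cons(cons(c, c), cons(c, 0)))  →  cons(cons(0, 0), k(c, c))   [R5 at ε]
4. cons(cons(0, 0), k(c, c))  →  cons(cons(0, 0), c)   [R4 at 2]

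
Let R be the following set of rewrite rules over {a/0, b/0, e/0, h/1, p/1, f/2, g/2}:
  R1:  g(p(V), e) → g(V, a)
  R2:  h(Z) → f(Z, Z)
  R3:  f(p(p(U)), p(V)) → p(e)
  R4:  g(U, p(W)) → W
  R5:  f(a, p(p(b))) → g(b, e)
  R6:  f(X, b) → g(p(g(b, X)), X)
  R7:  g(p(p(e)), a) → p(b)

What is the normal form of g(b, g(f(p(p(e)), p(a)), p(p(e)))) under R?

1. g(b, g(f(p(p(e)), p(a)), p(p(e))))  →  g(b, p(e))   [R4 at 2]
2. g(b, p(e))  →  e   [R4 at ε]

e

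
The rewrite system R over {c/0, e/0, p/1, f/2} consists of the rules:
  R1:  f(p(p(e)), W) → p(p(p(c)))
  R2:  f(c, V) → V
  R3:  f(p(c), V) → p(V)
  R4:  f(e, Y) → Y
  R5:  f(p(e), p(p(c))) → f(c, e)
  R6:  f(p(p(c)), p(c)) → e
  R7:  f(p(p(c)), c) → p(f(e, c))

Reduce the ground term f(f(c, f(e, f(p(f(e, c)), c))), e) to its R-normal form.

p(e)

1. f(f(c, f(e, f(p(f(e, c)), c))), e)  →  f(f(e, f(p(f(e, c)), c)), e)   [R2 at 1]
2. f(f(e, f(p(f(e, c)), c)), e)  →  f(f(p(f(e, c)), c), e)   [R4 at 1]
3. f(f(p(f(e, c)), c), e)  →  f(f(p(c), c), e)   [R4 at 1.1.1]
4. f(f(p(c), c), e)  →  f(p(c), e)   [R3 at 1]
5. f(p(c), e)  →  p(e)   [R3 at ε]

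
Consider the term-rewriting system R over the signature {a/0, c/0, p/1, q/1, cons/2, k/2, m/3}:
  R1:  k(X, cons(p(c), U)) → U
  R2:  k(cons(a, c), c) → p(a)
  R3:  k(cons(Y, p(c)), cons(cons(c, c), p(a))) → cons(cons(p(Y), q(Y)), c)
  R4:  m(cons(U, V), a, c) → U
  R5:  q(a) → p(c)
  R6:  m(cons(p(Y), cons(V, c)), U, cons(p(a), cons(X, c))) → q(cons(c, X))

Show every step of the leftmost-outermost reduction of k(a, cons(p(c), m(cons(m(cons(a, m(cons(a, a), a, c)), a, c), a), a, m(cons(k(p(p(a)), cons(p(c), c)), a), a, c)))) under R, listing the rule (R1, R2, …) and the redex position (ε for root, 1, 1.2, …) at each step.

a

1. k(a, cons(p(c), m(cons(m(cons(a, m(cons(a, a), a, c)), a, c), a), a, m(cons(k(p(p(a)), cons(p(c), c)), a), a, c))))  →  m(cons(m(cons(a, m(cons(a, a), a, c)), a, c), a), a, m(cons(k(p(p(a)), cons(p(c), c)), a), a, c))   [R1 at ε]
2. m(cons(m(cons(a, m(cons(a, a), a, c)), a, c), a), a, m(cons(k(p(p(a)), cons(p(c), c)), a), a, c))  →  m(cons(a, a), a, m(cons(k(p(p(a)), cons(p(c), c)), a), a, c))   [R4 at 1.1]
3. m(cons(a, a), a, m(cons(k(p(p(a)), cons(p(c), c)), a), a, c))  →  m(cons(a, a), a, k(p(p(a)), cons(p(c), c)))   [R4 at 3]
4. m(cons(a, a), a, k(p(p(a)), cons(p(c), c)))  →  m(cons(a, a), a, c)   [R1 at 3]
5. m(cons(a, a), a, c)  →  a   [R4 at ε]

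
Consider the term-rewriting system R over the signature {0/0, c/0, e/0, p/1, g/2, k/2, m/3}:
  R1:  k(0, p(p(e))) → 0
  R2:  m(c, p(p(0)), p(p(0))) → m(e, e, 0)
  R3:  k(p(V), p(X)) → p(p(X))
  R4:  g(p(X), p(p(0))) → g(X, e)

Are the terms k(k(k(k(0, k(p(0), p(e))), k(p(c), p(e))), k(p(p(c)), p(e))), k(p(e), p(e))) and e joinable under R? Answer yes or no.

no — NF(t₁) = 0, NF(t₂) = e

Reduce t₁ = k(k(k(k(0, k(p(0), p(e))), k(p(c), p(e))), k(p(p(c)), p(e))), k(p(e), p(e))):
1. k(k(k(k(0, k(p(0), p(e))), k(p(c), p(e))), k(p(p(c)), p(e))), k(p(e), p(e)))  →  k(k(k(k(0, p(p(e))), k(p(c), p(e))), k(p(p(c)), p(e))), k(p(e), p(e)))   [R3 at 1.1.1.2]
2. k(k(k(k(0, p(p(e))), k(p(c), p(e))), k(p(p(c)), p(e))), k(p(e), p(e)))  →  k(k(k(0, k(p(c), p(e))), k(p(p(c)), p(e))), k(p(e), p(e)))   [R1 at 1.1.1]
3. k(k(k(0, k(p(c), p(e))), k(p(p(c)), p(e))), k(p(e), p(e)))  →  k(k(k(0, p(p(e))), k(p(p(c)), p(e))), k(p(e), p(e)))   [R3 at 1.1.2]
4. k(k(k(0, p(p(e))), k(p(p(c)), p(e))), k(p(e), p(e)))  →  k(k(0, k(p(p(c)), p(e))), k(p(e), p(e)))   [R1 at 1.1]
5. k(k(0, k(p(p(c)), p(e))), k(p(e), p(e)))  →  k(k(0, p(p(e))), k(p(e), p(e)))   [R3 at 1.2]
6. k(k(0, p(p(e))), k(p(e), p(e)))  →  k(0, k(p(e), p(e)))   [R1 at 1]
7. k(0, k(p(e), p(e)))  →  k(0, p(p(e)))   [R3 at 2]
8. k(0, p(p(e)))  →  0   [R1 at ε]

Reduce t₂ = e:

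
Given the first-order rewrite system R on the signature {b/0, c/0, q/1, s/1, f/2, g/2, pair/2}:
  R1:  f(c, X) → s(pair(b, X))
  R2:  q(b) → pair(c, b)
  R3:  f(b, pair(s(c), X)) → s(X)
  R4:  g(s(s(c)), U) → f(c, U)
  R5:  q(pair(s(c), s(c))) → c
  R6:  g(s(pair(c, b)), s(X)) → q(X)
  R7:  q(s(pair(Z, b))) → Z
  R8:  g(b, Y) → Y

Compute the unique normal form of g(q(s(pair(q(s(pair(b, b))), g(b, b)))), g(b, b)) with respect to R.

1. g(q(s(pair(q(s(pair(b, b))), g(b, b)))), g(b, b))  →  g(q(s(pair(b, g(b, b)))), g(b, b))   [R7 at 1.1.1.1]
2. g(q(s(pair(b, g(b, b)))), g(b, b))  →  g(q(s(pair(b, b))), g(b, b))   [R8 at 1.1.1.2]
3. g(q(s(pair(b, b))), g(b, b))  →  g(b, g(b, b))   [R7 at 1]
4. g(b, g(b, b))  →  g(b, b)   [R8 at ε]
5. g(b, b)  →  b   [R8 at ε]

b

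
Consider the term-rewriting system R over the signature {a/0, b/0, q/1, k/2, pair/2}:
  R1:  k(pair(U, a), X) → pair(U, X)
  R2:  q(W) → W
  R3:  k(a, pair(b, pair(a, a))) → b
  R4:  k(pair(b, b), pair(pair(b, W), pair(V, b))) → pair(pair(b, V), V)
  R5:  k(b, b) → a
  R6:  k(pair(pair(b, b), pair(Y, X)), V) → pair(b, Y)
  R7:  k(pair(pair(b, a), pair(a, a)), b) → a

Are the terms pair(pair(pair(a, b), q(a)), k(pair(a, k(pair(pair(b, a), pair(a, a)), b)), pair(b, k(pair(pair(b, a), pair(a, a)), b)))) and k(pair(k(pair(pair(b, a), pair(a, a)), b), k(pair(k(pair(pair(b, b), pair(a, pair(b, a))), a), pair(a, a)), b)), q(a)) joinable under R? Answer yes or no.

Reduce t₁ = pair(pair(pair(a, b), q(a)), k(pair(a, k(pair(pair(b, a), pair(a, a)), b)), pair(b, k(pair(pair(b, a), pair(a, a)), b)))):
1. pair(pair(pair(a, b), q(a)), k(pair(a, k(pair(pair(b, a), pair(a, a)), b)), pair(b, k(pair(pair(b, a), pair(a, a)), b))))  →  pair(pair(pair(a, b), a), k(pair(a, k(pair(pair(b, a), pair(a, a)), b)), pair(b, k(pair(pair(b, a), pair(a, a)), b))))   [R2 at 1.2]
2. pair(pair(pair(a, b), a), k(pair(a, k(pair(pair(b, a), pair(a, a)), b)), pair(b, k(pair(pair(b, a), pair(a, a)), b))))  →  pair(pair(pair(a, b), a), k(pair(a, a), pair(b, k(pair(pair(b, a), pair(a, a)), b))))   [R7 at 2.1.2]
3. pair(pair(pair(a, b), a), k(pair(a, a), pair(b, k(pair(pair(b, a), pair(a, a)), b))))  →  pair(pair(pair(a, b), a), pair(a, pair(b, k(pair(pair(b, a), pair(a, a)), b))))   [R1 at 2]
4. pair(pair(pair(a, b), a), pair(a, pair(b, k(pair(pair(b, a), pair(a, a)), b))))  →  pair(pair(pair(a, b), a), pair(a, pair(b, a)))   [R7 at 2.2.2]

Reduce t₂ = k(pair(k(pair(pair(b, a), pair(a, a)), b), k(pair(k(pair(pair(b, b), pair(a, pair(b, a))), a), pair(a, a)), b)), q(a)):
1. k(pair(k(pair(pair(b, a), pair(a, a)), b), k(pair(k(pair(pair(b, b), pair(a, pair(b, a))), a), pair(a, a)), b)), q(a))  →  k(pair(a, k(pair(k(pair(pair(b, b), pair(a, pair(b, a))), a), pair(a, a)), b)), q(a))   [R7 at 1.1]
2. k(pair(a, k(pair(k(pair(pair(b, b), pair(a, pair(b, a))), a), pair(a, a)), b)), q(a))  →  k(pair(a, k(pair(pair(b, a), pair(a, a)), b)), q(a))   [R6 at 1.2.1.1]
3. k(pair(a, k(pair(pair(b, a), pair(a, a)), b)), q(a))  →  k(pair(a, a), q(a))   [R7 at 1.2]
4. k(pair(a, a), q(a))  →  pair(a, q(a))   [R1 at ε]
5. pair(a, q(a))  →  pair(a, a)   [R2 at 2]

no — NF(t₁) = pair(pair(pair(a, b), a), pair(a, pair(b, a))), NF(t₂) = pair(a, a)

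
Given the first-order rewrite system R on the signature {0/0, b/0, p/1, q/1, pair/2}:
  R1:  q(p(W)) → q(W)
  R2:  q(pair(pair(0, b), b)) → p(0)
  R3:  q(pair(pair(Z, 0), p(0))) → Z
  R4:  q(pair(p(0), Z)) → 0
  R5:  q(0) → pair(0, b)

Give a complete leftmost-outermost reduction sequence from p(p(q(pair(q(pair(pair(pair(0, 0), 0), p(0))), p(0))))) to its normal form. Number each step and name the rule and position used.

p(p(0))

1. p(p(q(pair(q(pair(pair(pair(0, 0), 0), p(0))), p(0)))))  →  p(p(q(pair(pair(0, 0), p(0)))))   [R3 at 1.1.1.1]
2. p(p(q(pair(pair(0, 0), p(0)))))  →  p(p(0))   [R3 at 1.1]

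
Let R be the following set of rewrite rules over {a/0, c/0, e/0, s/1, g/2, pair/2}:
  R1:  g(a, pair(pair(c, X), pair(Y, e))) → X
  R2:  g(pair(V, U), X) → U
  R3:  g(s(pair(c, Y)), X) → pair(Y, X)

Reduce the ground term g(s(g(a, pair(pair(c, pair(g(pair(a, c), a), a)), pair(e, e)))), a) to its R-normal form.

1. g(s(g(a, pair(pair(c, pair(g(pair(a, c), a), a)), pair(e, e)))), a)  →  g(s(pair(g(pair(a, c), a), a)), a)   [R1 at 1.1]
2. g(s(pair(g(pair(a, c), a), a)), a)  →  g(s(pair(c, a)), a)   [R2 at 1.1.1]
3. g(s(pair(c, a)), a)  →  pair(a, a)   [R3 at ε]

pair(a, a)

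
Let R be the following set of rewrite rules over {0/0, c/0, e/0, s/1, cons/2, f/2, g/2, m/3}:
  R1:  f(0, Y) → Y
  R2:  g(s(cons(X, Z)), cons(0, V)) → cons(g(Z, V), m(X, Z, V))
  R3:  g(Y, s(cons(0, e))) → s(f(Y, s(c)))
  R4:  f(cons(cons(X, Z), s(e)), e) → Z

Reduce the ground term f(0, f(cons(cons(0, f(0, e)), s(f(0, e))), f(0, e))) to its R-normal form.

e

1. f(0, f(cons(cons(0, f(0, e)), s(f(0, e))), f(0, e)))  →  f(cons(cons(0, f(0, e)), s(f(0, e))), f(0, e))   [R1 at ε]
2. f(cons(cons(0, f(0, e)), s(f(0, e))), f(0, e))  →  f(cons(cons(0, e), s(f(0, e))), f(0, e))   [R1 at 1.1.2]
3. f(cons(cons(0, e), s(f(0, e))), f(0, e))  →  f(cons(cons(0, e), s(e)), f(0, e))   [R1 at 1.2.1]
4. f(cons(cons(0, e), s(e)), f(0, e))  →  f(cons(cons(0, e), s(e)), e)   [R1 at 2]
5. f(cons(cons(0, e), s(e)), e)  →  e   [R4 at ε]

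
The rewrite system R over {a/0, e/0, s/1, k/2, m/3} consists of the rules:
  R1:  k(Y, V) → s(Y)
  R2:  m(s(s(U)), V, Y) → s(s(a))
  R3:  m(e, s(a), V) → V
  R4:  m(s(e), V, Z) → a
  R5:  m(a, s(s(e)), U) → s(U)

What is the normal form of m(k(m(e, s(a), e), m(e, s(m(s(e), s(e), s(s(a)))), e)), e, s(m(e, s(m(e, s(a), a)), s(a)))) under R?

1. m(k(m(e, s(a), e), m(e, s(m(s(e), s(e), s(s(a)))), e)), e, s(m(e, s(m(e, s(a), a)), s(a))))  →  m(s(m(e, s(a), e)), e, s(m(e, s(m(e, s(a), a)), s(a))))   [R1 at 1]
2. m(s(m(e, s(a), e)), e, s(m(e, s(m(e, s(a), a)), s(a))))  →  m(s(e), e, s(m(e, s(m(e, s(a), a)), s(a))))   [R3 at 1.1]
3. m(s(e), e, s(m(e, s(m(e, s(a), a)), s(a))))  →  a   [R4 at ε]

a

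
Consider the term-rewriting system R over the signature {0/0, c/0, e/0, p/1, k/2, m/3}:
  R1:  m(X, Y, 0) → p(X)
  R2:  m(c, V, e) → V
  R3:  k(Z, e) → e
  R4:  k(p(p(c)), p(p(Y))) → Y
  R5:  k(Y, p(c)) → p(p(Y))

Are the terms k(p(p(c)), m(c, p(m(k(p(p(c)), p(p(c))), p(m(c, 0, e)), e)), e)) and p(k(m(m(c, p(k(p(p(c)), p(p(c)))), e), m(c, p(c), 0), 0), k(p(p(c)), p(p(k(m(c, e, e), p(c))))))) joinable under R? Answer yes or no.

no — NF(t₁) = 0, NF(t₂) = p(e)

Reduce t₁ = k(p(p(c)), m(c, p(m(k(p(p(c)), p(p(c))), p(m(c, 0, e)), e)), e)):
1. k(p(p(c)), m(c, p(m(k(p(p(c)), p(p(c))), p(m(c, 0, e)), e)), e))  →  k(p(p(c)), p(m(k(p(p(c)), p(p(c))), p(m(c, 0, e)), e)))   [R2 at 2]
2. k(p(p(c)), p(m(k(p(p(c)), p(p(c))), p(m(c, 0, e)), e)))  →  k(p(p(c)), p(m(c, p(m(c, 0, e)), e)))   [R4 at 2.1.1]
3. k(p(p(c)), p(m(c, p(m(c, 0, e)), e)))  →  k(p(p(c)), p(p(m(c, 0, e))))   [R2 at 2.1]
4. k(p(p(c)), p(p(m(c, 0, e))))  →  m(c, 0, e)   [R4 at ε]
5. m(c, 0, e)  →  0   [R2 at ε]

Reduce t₂ = p(k(m(m(c, p(k(p(p(c)), p(p(c)))), e), m(c, p(c), 0), 0), k(p(p(c)), p(p(k(m(c, e, e), p(c))))))):
1. p(k(m(m(c, p(k(p(p(c)), p(p(c)))), e), m(c, p(c), 0), 0), k(p(p(c)), p(p(k(m(c, e, e), p(c)))))))  →  p(k(p(m(c, p(k(p(p(c)), p(p(c)))), e)), k(p(p(c)), p(p(k(m(c, e, e), p(c)))))))   [R1 at 1.1]
2. p(k(p(m(c, p(k(p(p(c)), p(p(c)))), e)), k(p(p(c)), p(p(k(m(c, e, e), p(c)))))))  →  p(k(p(p(k(p(p(c)), p(p(c))))), k(p(p(c)), p(p(k(m(c, e, e), p(c)))))))   [R2 at 1.1.1]
3. p(k(p(p(k(p(p(c)), p(p(c))))), k(p(p(c)), p(p(k(m(c, e, e), p(c)))))))  →  p(k(p(p(c)), k(p(p(c)), p(p(k(m(c, e, e), p(c)))))))   [R4 at 1.1.1.1]
4. p(k(p(p(c)), k(p(p(c)), p(p(k(m(c, e, e), p(c)))))))  →  p(k(p(p(c)), k(m(c, e, e), p(c))))   [R4 at 1.2]
5. p(k(p(p(c)), k(m(c, e, e), p(c))))  →  p(k(p(p(c)), p(p(m(c, e, e)))))   [R5 at 1.2]
6. p(k(p(p(c)), p(p(m(c, e, e)))))  →  p(m(c, e, e))   [R4 at 1]
7. p(m(c, e, e))  →  p(e)   [R2 at 1]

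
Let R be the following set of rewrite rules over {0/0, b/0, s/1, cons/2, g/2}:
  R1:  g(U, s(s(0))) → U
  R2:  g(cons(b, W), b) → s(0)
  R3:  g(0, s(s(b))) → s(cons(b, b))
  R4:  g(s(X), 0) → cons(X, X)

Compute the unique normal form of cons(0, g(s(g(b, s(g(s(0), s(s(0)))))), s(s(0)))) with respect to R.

1. cons(0, g(s(g(b, s(g(s(0), s(s(0)))))), s(s(0))))  →  cons(0, s(g(b, s(g(s(0), s(s(0)))))))   [R1 at 2]
2. cons(0, s(g(b, s(g(s(0), s(s(0)))))))  →  cons(0, s(g(b, s(s(0)))))   [R1 at 2.1.2.1]
3. cons(0, s(g(b, s(s(0)))))  →  cons(0, s(b))   [R1 at 2.1]

cons(0, s(b))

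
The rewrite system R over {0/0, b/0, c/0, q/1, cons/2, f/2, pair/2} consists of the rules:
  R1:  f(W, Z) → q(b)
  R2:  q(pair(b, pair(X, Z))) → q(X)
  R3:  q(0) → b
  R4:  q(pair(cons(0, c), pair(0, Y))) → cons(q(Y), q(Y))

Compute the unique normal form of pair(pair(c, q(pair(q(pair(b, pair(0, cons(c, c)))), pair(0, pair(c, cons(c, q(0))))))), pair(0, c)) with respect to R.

pair(pair(c, b), pair(0, c))

1. pair(pair(c, q(pair(q(pair(b, pair(0, cons(c, c)))), pair(0, pair(c, cons(c, q(0))))))), pair(0, c))  →  pair(pair(c, q(pair(q(0), pair(0, pair(c, cons(c, q(0))))))), pair(0, c))   [R2 at 1.2.1.1]
2. pair(pair(c, q(pair(q(0), pair(0, pair(c, cons(c, q(0))))))), pair(0, c))  →  pair(pair(c, q(pair(b, pair(0, pair(c, cons(c, q(0))))))), pair(0, c))   [R3 at 1.2.1.1]
3. pair(pair(c, q(pair(b, pair(0, pair(c, cons(c, q(0))))))), pair(0, c))  →  pair(pair(c, q(0)), pair(0, c))   [R2 at 1.2]
4. pair(pair(c, q(0)), pair(0, c))  →  pair(pair(c, b), pair(0, c))   [R3 at 1.2]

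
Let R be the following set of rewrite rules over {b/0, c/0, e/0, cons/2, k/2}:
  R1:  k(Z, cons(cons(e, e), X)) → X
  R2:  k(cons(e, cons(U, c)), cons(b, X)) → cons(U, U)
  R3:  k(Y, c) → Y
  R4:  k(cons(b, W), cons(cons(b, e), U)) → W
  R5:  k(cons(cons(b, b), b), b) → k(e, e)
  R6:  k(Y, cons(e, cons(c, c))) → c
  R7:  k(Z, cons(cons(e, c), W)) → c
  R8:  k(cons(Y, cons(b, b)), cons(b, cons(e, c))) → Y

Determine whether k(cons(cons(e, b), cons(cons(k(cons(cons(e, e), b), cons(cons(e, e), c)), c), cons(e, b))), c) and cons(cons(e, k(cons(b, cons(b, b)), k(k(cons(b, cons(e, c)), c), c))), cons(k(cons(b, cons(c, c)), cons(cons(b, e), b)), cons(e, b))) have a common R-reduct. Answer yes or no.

Reduce t₁ = k(cons(cons(e, b), cons(cons(k(cons(cons(e, e), b), cons(cons(e, e), c)), c), cons(e, b))), c):
1. k(cons(cons(e, b), cons(cons(k(cons(cons(e, e), b), cons(cons(e, e), c)), c), cons(e, b))), c)  →  cons(cons(e, b), cons(cons(k(cons(cons(e, e), b), cons(cons(e, e), c)), c), cons(e, b)))   [R3 at ε]
2. cons(cons(e, b), cons(cons(k(cons(cons(e, e), b), cons(cons(e, e), c)), c), cons(e, b)))  →  cons(cons(e, b), cons(cons(c, c), cons(e, b)))   [R1 at 2.1.1]

Reduce t₂ = cons(cons(e, k(cons(b, cons(b, b)), k(k(cons(b, cons(e, c)), c), c))), cons(k(cons(b, cons(c, c)), cons(cons(b, e), b)), cons(e, b))):
1. cons(cons(e, k(cons(b, cons(b, b)), k(k(cons(b, cons(e, c)), c), c))), cons(k(cons(b, cons(c, c)), cons(cons(b, e), b)), cons(e, b)))  →  cons(cons(e, k(cons(b, cons(b, b)), k(cons(b, cons(e, c)), c))), cons(k(cons(b, cons(c, c)), cons(cons(b, e), b)), cons(e, b)))   [R3 at 1.2.2]
2. cons(cons(e, k(cons(b, cons(b, b)), k(cons(b, cons(e, c)), c))), cons(k(cons(b, cons(c, c)), cons(cons(b, e), b)), cons(e, b)))  →  cons(cons(e, k(cons(b, cons(b, b)), cons(b, cons(e, c)))), cons(k(cons(b, cons(c, c)), cons(cons(b, e), b)), cons(e, b)))   [R3 at 1.2.2]
3. cons(cons(e, k(cons(b, cons(b, b)), cons(b, cons(e, c)))), cons(k(cons(b, cons(c, c)), cons(cons(b, e), b)), cons(e, b)))  →  cons(cons(e, b), cons(k(cons(b, cons(c, c)), cons(cons(b, e), b)), cons(e, b)))   [R8 at 1.2]
4. cons(cons(e, b), cons(k(cons(b, cons(c, c)), cons(cons(b, e), b)), cons(e, b)))  →  cons(cons(e, b), cons(cons(c, c), cons(e, b)))   [R4 at 2.1]

yes — NF(t₁) = cons(cons(e, b), cons(cons(c, c), cons(e, b))), NF(t₂) = cons(cons(e, b), cons(cons(c, c), cons(e, b)))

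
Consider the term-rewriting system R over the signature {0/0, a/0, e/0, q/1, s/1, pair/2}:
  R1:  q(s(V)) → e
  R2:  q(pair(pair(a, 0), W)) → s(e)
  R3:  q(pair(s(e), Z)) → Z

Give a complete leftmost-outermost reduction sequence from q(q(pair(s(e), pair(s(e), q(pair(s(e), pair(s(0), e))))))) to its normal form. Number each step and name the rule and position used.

1. q(q(pair(s(e), pair(s(e), q(pair(s(e), pair(s(0), e)))))))  →  q(pair(s(e), q(pair(s(e), pair(s(0), e)))))   [R3 at 1]
2. q(pair(s(e), q(pair(s(e), pair(s(0), e)))))  →  q(pair(s(e), pair(s(0), e)))   [R3 at ε]
3. q(pair(s(e), pair(s(0), e)))  →  pair(s(0), e)   [R3 at ε]

pair(s(0), e)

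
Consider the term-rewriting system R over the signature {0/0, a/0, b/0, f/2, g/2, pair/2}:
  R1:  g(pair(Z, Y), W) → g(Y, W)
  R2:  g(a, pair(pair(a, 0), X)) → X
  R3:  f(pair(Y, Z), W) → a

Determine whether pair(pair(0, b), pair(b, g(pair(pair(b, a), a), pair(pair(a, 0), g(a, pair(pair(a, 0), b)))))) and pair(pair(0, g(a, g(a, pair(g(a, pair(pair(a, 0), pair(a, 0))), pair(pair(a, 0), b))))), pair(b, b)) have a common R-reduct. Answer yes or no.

Reduce t₁ = pair(pair(0, b), pair(b, g(pair(pair(b, a), a), pair(pair(a, 0), g(a, pair(pair(a, 0), b)))))):
1. pair(pair(0, b), pair(b, g(pair(pair(b, a), a), pair(pair(a, 0), g(a, pair(pair(a, 0), b))))))  →  pair(pair(0, b), pair(b, g(a, pair(pair(a, 0), g(a, pair(pair(a, 0), b))))))   [R1 at 2.2]
2. pair(pair(0, b), pair(b, g(a, pair(pair(a, 0), g(a, pair(pair(a, 0), b))))))  →  pair(pair(0, b), pair(b, g(a, pair(pair(a, 0), b))))   [R2 at 2.2]
3. pair(pair(0, b), pair(b, g(a, pair(pair(a, 0), b))))  →  pair(pair(0, b), pair(b, b))   [R2 at 2.2]

Reduce t₂ = pair(pair(0, g(a, g(a, pair(g(a, pair(pair(a, 0), pair(a, 0))), pair(pair(a, 0), b))))), pair(b, b)):
1. pair(pair(0, g(a, g(a, pair(g(a, pair(pair(a, 0), pair(a, 0))), pair(pair(a, 0), b))))), pair(b, b))  →  pair(pair(0, g(a, g(a, pair(pair(a, 0), pair(pair(a, 0), b))))), pair(b, b))   [R2 at 1.2.2.2.1]
2. pair(pair(0, g(a, g(a, pair(pair(a, 0), pair(pair(a, 0), b))))), pair(b, b))  →  pair(pair(0, g(a, pair(pair(a, 0), b))), pair(b, b))   [R2 at 1.2.2]
3. pair(pair(0, g(a, pair(pair(a, 0), b))), pair(b, b))  →  pair(pair(0, b), pair(b, b))   [R2 at 1.2]

yes — NF(t₁) = pair(pair(0, b), pair(b, b)), NF(t₂) = pair(pair(0, b), pair(b, b))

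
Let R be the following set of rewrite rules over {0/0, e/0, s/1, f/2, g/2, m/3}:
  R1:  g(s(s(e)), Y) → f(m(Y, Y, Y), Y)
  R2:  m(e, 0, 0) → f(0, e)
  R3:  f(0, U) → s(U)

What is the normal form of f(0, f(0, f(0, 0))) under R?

1. f(0, f(0, f(0, 0)))  →  s(f(0, f(0, 0)))   [R3 at ε]
2. s(f(0, f(0, 0)))  →  s(s(f(0, 0)))   [R3 at 1]
3. s(s(f(0, 0)))  →  s(s(s(0)))   [R3 at 1.1]

s(s(s(0)))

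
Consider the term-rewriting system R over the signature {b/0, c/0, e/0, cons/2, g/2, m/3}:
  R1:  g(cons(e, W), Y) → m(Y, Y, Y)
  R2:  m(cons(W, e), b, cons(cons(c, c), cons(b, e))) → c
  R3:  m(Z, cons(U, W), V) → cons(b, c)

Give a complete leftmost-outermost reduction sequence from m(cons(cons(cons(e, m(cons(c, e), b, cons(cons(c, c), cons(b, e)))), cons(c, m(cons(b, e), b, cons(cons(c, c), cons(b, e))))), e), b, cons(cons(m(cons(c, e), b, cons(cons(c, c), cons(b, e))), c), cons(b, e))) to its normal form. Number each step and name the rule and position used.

c

1. m(cons(cons(cons(e, m(cons(c, e), b, cons(cons(c, c), cons(b, e)))), cons(c, m(cons(b, e), b, cons(cons(c, c), cons(b, e))))), e), b, cons(cons(m(cons(c, e), b, cons(cons(c, c), cons(b, e))), c), cons(b, e)))  →  m(cons(cons(cons(e, c), cons(c, m(cons(b, e), b, cons(cons(c, c), cons(b, e))))), e), b, cons(cons(m(cons(c, e), b, cons(cons(c, c), cons(b, e))), c), cons(b, e)))   [R2 at 1.1.1.2]
2. m(cons(cons(cons(e, c), cons(c, m(cons(b, e), b, cons(cons(c, c), cons(b, e))))), e), b, cons(cons(m(cons(c, e), b, cons(cons(c, c), cons(b, e))), c), cons(b, e)))  →  m(cons(cons(cons(e, c), cons(c, c)), e), b, cons(cons(m(cons(c, e), b, cons(cons(c, c), cons(b, e))), c), cons(b, e)))   [R2 at 1.1.2.2]
3. m(cons(cons(cons(e, c), cons(c, c)), e), b, cons(cons(m(cons(c, e), b, cons(cons(c, c), cons(b, e))), c), cons(b, e)))  →  m(cons(cons(cons(e, c), cons(c, c)), e), b, cons(cons(c, c), cons(b, e)))   [R2 at 3.1.1]
4. m(cons(cons(cons(e, c), cons(c, c)), e), b, cons(cons(c, c), cons(b, e)))  →  c   [R2 at ε]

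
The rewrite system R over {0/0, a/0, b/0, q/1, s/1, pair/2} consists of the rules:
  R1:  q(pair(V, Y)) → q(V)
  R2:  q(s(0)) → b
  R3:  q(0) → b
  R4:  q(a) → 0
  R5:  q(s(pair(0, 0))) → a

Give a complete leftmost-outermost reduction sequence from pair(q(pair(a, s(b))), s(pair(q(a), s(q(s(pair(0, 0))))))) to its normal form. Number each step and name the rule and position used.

1. pair(q(pair(a, s(b))), s(pair(q(a), s(q(s(pair(0, 0)))))))  →  pair(q(a), s(pair(q(a), s(q(s(pair(0, 0)))))))   [R1 at 1]
2. pair(q(a), s(pair(q(a), s(q(s(pair(0, 0)))))))  →  pair(0, s(pair(q(a), s(q(s(pair(0, 0)))))))   [R4 at 1]
3. pair(0, s(pair(q(a), s(q(s(pair(0, 0)))))))  →  pair(0, s(pair(0, s(q(s(pair(0, 0)))))))   [R4 at 2.1.1]
4. pair(0, s(pair(0, s(q(s(pair(0, 0)))))))  →  pair(0, s(pair(0, s(a))))   [R5 at 2.1.2.1]

pair(0, s(pair(0, s(a))))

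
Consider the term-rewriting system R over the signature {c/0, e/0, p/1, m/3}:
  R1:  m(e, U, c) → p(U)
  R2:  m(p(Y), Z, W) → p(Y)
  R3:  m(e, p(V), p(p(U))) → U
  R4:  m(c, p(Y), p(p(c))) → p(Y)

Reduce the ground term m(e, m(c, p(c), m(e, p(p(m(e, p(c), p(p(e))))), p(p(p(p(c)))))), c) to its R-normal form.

p(p(c))

1. m(e, m(c, p(c), m(e, p(p(m(e, p(c), p(p(e))))), p(p(p(p(c)))))), c)  →  p(m(c, p(c), m(e, p(p(m(e, p(c), p(p(e))))), p(p(p(p(c)))))))   [R1 at ε]
2. p(m(c, p(c), m(e, p(p(m(e, p(c), p(p(e))))), p(p(p(p(c)))))))  →  p(m(c, p(c), p(p(c))))   [R3 at 1.3]
3. p(m(c, p(c), p(p(c))))  →  p(p(c))   [R4 at 1]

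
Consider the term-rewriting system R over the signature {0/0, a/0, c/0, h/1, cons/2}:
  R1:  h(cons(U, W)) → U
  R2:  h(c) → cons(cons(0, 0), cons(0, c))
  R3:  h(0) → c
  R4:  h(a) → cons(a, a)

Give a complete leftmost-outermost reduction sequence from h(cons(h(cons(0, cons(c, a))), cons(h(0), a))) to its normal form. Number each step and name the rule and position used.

0

1. h(cons(h(cons(0, cons(c, a))), cons(h(0), a)))  →  h(cons(0, cons(c, a)))   [R1 at ε]
2. h(cons(0, cons(c, a)))  →  0   [R1 at ε]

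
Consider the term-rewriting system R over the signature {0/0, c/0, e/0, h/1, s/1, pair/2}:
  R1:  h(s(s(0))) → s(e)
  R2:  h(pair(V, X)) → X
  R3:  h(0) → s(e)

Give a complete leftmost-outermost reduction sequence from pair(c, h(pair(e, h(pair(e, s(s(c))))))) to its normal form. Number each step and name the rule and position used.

pair(c, s(s(c)))

1. pair(c, h(pair(e, h(pair(e, s(s(c)))))))  →  pair(c, h(pair(e, s(s(c)))))   [R2 at 2]
2. pair(c, h(pair(e, s(s(c)))))  →  pair(c, s(s(c)))   [R2 at 2]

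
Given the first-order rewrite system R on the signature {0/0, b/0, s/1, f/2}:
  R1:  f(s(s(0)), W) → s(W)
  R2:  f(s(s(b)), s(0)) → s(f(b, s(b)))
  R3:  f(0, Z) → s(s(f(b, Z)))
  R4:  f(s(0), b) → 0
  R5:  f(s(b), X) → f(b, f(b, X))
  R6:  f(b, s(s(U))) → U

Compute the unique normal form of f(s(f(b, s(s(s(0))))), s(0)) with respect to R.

s(s(0))

1. f(s(f(b, s(s(s(0))))), s(0))  →  f(s(s(0)), s(0))   [R6 at 1.1]
2. f(s(s(0)), s(0))  →  s(s(0))   [R1 at ε]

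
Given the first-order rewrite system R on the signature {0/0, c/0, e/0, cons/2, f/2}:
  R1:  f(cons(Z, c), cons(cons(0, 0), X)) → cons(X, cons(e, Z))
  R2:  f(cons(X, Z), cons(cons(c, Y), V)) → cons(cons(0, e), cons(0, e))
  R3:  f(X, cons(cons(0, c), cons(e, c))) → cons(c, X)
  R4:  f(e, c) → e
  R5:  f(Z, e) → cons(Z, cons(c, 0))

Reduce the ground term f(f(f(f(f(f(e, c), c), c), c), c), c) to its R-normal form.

1. f(f(f(f(f(f(e, c), c), c), c), c), c)  →  f(f(f(f(f(e, c), c), c), c), c)   [R4 at 1.1.1.1.1]
2. f(f(f(f(f(e, c), c), c), c), c)  →  f(f(f(f(e, c), c), c), c)   [R4 at 1.1.1.1]
3. f(f(f(f(e, c), c), c), c)  →  f(f(f(e, c), c), c)   [R4 at 1.1.1]
4. f(f(f(e, c), c), c)  →  f(f(e, c), c)   [R4 at 1.1]
5. f(f(e, c), c)  →  f(e, c)   [R4 at 1]
6. f(e, c)  →  e   [R4 at ε]

e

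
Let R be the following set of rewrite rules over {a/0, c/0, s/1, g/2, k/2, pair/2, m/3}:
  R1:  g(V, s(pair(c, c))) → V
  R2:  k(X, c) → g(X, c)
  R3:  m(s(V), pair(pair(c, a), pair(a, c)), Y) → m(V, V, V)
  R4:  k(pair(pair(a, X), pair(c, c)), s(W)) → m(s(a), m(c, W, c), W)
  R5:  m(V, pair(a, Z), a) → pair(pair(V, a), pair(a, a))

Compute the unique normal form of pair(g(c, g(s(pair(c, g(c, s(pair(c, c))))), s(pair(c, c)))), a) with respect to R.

pair(c, a)

1. pair(g(c, g(s(pair(c, g(c, s(pair(c, c))))), s(pair(c, c)))), a)  →  pair(g(c, s(pair(c, g(c, s(pair(c, c)))))), a)   [R1 at 1.2]
2. pair(g(c, s(pair(c, g(c, s(pair(c, c)))))), a)  →  pair(g(c, s(pair(c, c))), a)   [R1 at 1.2.1.2]
3. pair(g(c, s(pair(c, c))), a)  →  pair(c, a)   [R1 at 1]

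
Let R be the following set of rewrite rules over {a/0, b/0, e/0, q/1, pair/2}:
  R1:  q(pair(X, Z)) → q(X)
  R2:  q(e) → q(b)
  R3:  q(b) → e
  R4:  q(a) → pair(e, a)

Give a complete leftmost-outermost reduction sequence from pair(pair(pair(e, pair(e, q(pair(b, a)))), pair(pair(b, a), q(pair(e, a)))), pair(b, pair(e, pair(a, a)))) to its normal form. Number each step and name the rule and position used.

1. pair(pair(pair(e, pair(e, q(pair(b, a)))), pair(pair(b, a), q(pair(e, a)))), pair(b, pair(e, pair(a, a))))  →  pair(pair(pair(e, pair(e, q(b))), pair(pair(b, a), q(pair(e, a)))), pair(b, pair(e, pair(a, a))))   [R1 at 1.1.2.2]
2. pair(pair(pair(e, pair(e, q(b))), pair(pair(b, a), q(pair(e, a)))), pair(b, pair(e, pair(a, a))))  →  pair(pair(pair(e, pair(e, e)), pair(pair(b, a), q(pair(e, a)))), pair(b, pair(e, pair(a, a))))   [R3 at 1.1.2.2]
3. pair(pair(pair(e, pair(e, e)), pair(pair(b, a), q(pair(e, a)))), pair(b, pair(e, pair(a, a))))  →  pair(pair(pair(e, pair(e, e)), pair(pair(b, a), q(e))), pair(b, pair(e, pair(a, a))))   [R1 at 1.2.2]
4. pair(pair(pair(e, pair(e, e)), pair(pair(b, a), q(e))), pair(b, pair(e, pair(a, a))))  →  pair(pair(pair(e, pair(e, e)), pair(pair(b, a), q(b))), pair(b, pair(e, pair(a, a))))   [R2 at 1.2.2]
5. pair(pair(pair(e, pair(e, e)), pair(pair(b, a), q(b))), pair(b, pair(e, pair(a, a))))  →  pair(pair(pair(e, pair(e, e)), pair(pair(b, a), e)), pair(b, pair(e, pair(a, a))))   [R3 at 1.2.2]

pair(pair(pair(e, pair(e, e)), pair(pair(b, a), e)), pair(b, pair(e, pair(a, a))))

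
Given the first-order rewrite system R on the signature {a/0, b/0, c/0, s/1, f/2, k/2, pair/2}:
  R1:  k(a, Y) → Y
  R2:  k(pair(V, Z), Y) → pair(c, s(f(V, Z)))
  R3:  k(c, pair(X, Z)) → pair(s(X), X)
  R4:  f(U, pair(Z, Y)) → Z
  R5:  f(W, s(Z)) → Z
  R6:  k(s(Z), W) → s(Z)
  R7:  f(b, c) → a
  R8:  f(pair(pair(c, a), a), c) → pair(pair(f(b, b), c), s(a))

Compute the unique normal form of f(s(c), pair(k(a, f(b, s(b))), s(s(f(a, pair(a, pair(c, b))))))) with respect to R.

b

1. f(s(c), pair(k(a, f(b, s(b))), s(s(f(a, pair(a, pair(c, b)))))))  →  k(a, f(b, s(b)))   [R4 at ε]
2. k(a, f(b, s(b)))  →  f(b, s(b))   [R1 at ε]
3. f(b, s(b))  →  b   [R5 at ε]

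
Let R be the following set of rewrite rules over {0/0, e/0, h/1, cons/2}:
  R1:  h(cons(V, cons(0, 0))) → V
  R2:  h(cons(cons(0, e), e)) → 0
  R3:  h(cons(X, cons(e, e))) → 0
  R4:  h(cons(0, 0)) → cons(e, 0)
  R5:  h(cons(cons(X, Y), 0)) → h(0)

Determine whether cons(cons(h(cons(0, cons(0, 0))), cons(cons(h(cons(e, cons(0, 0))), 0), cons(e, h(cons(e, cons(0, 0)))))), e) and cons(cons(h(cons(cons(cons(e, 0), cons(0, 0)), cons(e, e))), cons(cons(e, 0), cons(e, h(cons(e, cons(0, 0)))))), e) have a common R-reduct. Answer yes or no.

Reduce t₁ = cons(cons(h(cons(0, cons(0, 0))), cons(cons(h(cons(e, cons(0, 0))), 0), cons(e, h(cons(e, cons(0, 0)))))), e):
1. cons(cons(h(cons(0, cons(0, 0))), cons(cons(h(cons(e, cons(0, 0))), 0), cons(e, h(cons(e, cons(0, 0)))))), e)  →  cons(cons(0, cons(cons(h(cons(e, cons(0, 0))), 0), cons(e, h(cons(e, cons(0, 0)))))), e)   [R1 at 1.1]
2. cons(cons(0, cons(cons(h(cons(e, cons(0, 0))), 0), cons(e, h(cons(e, cons(0, 0)))))), e)  →  cons(cons(0, cons(cons(e, 0), cons(e, h(cons(e, cons(0, 0)))))), e)   [R1 at 1.2.1.1]
3. cons(cons(0, cons(cons(e, 0), cons(e, h(cons(e, cons(0, 0)))))), e)  →  cons(cons(0, cons(cons(e, 0), cons(e, e))), e)   [R1 at 1.2.2.2]

Reduce t₂ = cons(cons(h(cons(cons(cons(e, 0), cons(0, 0)), cons(e, e))), cons(cons(e, 0), cons(e, h(cons(e, cons(0, 0)))))), e):
1. cons(cons(h(cons(cons(cons(e, 0), cons(0, 0)), cons(e, e))), cons(cons(e, 0), cons(e, h(cons(e, cons(0, 0)))))), e)  →  cons(cons(0, cons(cons(e, 0), cons(e, h(cons(e, cons(0, 0)))))), e)   [R3 at 1.1]
2. cons(cons(0, cons(cons(e, 0), cons(e, h(cons(e, cons(0, 0)))))), e)  →  cons(cons(0, cons(cons(e, 0), cons(e, e))), e)   [R1 at 1.2.2.2]

yes — NF(t₁) = cons(cons(0, cons(cons(e, 0), cons(e, e))), e), NF(t₂) = cons(cons(0, cons(cons(e, 0), cons(e, e))), e)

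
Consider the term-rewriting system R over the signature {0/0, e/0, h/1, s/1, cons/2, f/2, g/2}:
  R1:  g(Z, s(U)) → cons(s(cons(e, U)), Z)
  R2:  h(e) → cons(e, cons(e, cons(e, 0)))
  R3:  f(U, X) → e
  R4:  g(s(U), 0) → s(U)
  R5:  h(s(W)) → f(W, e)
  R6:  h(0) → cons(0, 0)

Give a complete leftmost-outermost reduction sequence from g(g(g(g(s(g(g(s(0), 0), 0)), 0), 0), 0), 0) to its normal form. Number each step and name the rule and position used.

1. g(g(g(g(s(g(g(s(0), 0), 0)), 0), 0), 0), 0)  →  g(g(g(s(g(g(s(0), 0), 0)), 0), 0), 0)   [R4 at 1.1.1]
2. g(g(g(s(g(g(s(0), 0), 0)), 0), 0), 0)  →  g(g(s(g(g(s(0), 0), 0)), 0), 0)   [R4 at 1.1]
3. g(g(s(g(g(s(0), 0), 0)), 0), 0)  →  g(s(g(g(s(0), 0), 0)), 0)   [R4 at 1]
4. g(s(g(g(s(0), 0), 0)), 0)  →  s(g(g(s(0), 0), 0))   [R4 at ε]
5. s(g(g(s(0), 0), 0))  →  s(g(s(0), 0))   [R4 at 1.1]
6. s(g(s(0), 0))  →  s(s(0))   [R4 at 1]

s(s(0))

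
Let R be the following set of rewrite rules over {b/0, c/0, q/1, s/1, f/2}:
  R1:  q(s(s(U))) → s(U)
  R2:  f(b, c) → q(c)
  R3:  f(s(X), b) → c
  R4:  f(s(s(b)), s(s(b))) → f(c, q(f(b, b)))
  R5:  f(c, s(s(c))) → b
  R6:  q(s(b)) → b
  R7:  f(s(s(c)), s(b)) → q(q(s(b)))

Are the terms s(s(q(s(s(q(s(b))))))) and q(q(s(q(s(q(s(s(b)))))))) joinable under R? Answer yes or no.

Reduce t₁ = s(s(q(s(s(q(s(b))))))):
1. s(s(q(s(s(q(s(b)))))))  →  s(s(s(q(s(b)))))   [R1 at 1.1]
2. s(s(s(q(s(b)))))  →  s(s(s(b)))   [R6 at 1.1.1]

Reduce t₂ = q(q(s(q(s(q(s(s(b)))))))):
1. q(q(s(q(s(q(s(s(b))))))))  →  q(q(s(q(s(s(b))))))   [R1 at 1.1.1.1.1]
2. q(q(s(q(s(s(b))))))  →  q(q(s(s(b))))   [R1 at 1.1.1]
3. q(q(s(s(b))))  →  q(s(b))   [R1 at 1]
4. q(s(b))  →  b   [R6 at ε]

no — NF(t₁) = s(s(s(b))), NF(t₂) = b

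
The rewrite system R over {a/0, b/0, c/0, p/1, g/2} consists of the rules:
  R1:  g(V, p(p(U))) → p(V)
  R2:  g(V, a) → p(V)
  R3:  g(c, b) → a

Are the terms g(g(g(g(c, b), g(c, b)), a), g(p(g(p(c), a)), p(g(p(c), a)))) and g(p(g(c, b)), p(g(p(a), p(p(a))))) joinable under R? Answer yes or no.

no — NF(t₁) = p(p(p(a))), NF(t₂) = p(p(a))

Reduce t₁ = g(g(g(g(c, b), g(c, b)), a), g(p(g(p(c), a)), p(g(p(c), a)))):
1. g(g(g(g(c, b), g(c, b)), a), g(p(g(p(c), a)), p(g(p(c), a))))  →  g(p(g(g(c, b), g(c, b))), g(p(g(p(c), a)), p(g(p(c), a))))   [R2 at 1]
2. g(p(g(g(c, b), g(c, b))), g(p(g(p(c), a)), p(g(p(c), a))))  →  g(p(g(a, g(c, b))), g(p(g(p(c), a)), p(g(p(c), a))))   [R3 at 1.1.1]
3. g(p(g(a, g(c, b))), g(p(g(p(c), a)), p(g(p(c), a))))  →  g(p(g(a, a)), g(p(g(p(c), a)), p(g(p(c), a))))   [R3 at 1.1.2]
4. g(p(g(a, a)), g(p(g(p(c), a)), p(g(p(c), a))))  →  g(p(p(a)), g(p(g(p(c), a)), p(g(p(c), a))))   [R2 at 1.1]
5. g(p(p(a)), g(p(g(p(c), a)), p(g(p(c), a))))  →  g(p(p(a)), g(p(p(p(c))), p(g(p(c), a))))   [R2 at 2.1.1]
6. g(p(p(a)), g(p(p(p(c))), p(g(p(c), a))))  →  g(p(p(a)), g(p(p(p(c))), p(p(p(c)))))   [R2 at 2.2.1]
7. g(p(p(a)), g(p(p(p(c))), p(p(p(c)))))  →  g(p(p(a)), p(p(p(p(c)))))   [R1 at 2]
8. g(p(p(a)), p(p(p(p(c)))))  →  p(p(p(a)))   [R1 at ε]

Reduce t₂ = g(p(g(c, b)), p(g(p(a), p(p(a))))):
1. g(p(g(c, b)), p(g(p(a), p(p(a)))))  →  g(p(a), p(g(p(a), p(p(a)))))   [R3 at 1.1]
2. g(p(a), p(g(p(a), p(p(a)))))  →  g(p(a), p(p(p(a))))   [R1 at 2.1]
3. g(p(a), p(p(p(a))))  →  p(p(a))   [R1 at ε]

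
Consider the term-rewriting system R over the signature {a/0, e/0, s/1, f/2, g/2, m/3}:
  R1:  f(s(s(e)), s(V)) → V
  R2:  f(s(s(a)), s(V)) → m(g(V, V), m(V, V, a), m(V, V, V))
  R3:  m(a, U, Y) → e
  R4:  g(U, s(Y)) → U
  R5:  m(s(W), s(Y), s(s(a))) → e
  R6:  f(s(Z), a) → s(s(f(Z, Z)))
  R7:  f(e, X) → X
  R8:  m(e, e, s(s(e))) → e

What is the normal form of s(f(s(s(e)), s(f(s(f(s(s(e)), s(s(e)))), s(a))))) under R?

s(a)

1. s(f(s(s(e)), s(f(s(f(s(s(e)), s(s(e)))), s(a)))))  →  s(f(s(f(s(s(e)), s(s(e)))), s(a)))   [R1 at 1]
2. s(f(s(f(s(s(e)), s(s(e)))), s(a)))  →  s(f(s(s(e)), s(a)))   [R1 at 1.1.1]
3. s(f(s(s(e)), s(a)))  →  s(a)   [R1 at 1]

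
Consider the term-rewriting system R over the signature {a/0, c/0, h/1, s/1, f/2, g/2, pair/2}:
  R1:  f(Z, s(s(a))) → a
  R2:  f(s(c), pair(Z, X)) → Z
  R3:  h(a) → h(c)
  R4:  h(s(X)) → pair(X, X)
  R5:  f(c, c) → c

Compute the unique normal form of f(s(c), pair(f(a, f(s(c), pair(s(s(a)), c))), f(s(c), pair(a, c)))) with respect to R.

1. f(s(c), pair(f(a, f(s(c), pair(s(s(a)), c))), f(s(c), pair(a, c))))  →  f(a, f(s(c), pair(s(s(a)), c)))   [R2 at ε]
2. f(a, f(s(c), pair(s(s(a)), c)))  →  f(a, s(s(a)))   [R2 at 2]
3. f(a, s(s(a)))  →  a   [R1 at ε]

a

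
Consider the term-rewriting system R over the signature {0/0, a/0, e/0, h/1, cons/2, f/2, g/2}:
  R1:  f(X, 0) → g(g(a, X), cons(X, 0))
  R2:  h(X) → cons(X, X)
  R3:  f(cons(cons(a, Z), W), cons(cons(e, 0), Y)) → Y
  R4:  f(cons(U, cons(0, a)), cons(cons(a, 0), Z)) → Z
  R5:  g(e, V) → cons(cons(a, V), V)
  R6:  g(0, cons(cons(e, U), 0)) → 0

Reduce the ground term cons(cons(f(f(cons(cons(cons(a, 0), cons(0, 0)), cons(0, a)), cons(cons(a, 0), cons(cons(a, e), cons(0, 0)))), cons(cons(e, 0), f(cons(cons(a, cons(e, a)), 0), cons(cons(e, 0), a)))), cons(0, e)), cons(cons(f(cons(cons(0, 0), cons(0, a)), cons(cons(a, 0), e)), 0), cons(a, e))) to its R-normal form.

1. cons(cons(f(f(cons(cons(cons(a, 0), cons(0, 0)), cons(0, a)), cons(cons(a, 0), cons(cons(a, e), cons(0, 0)))), cons(cons(e, 0), f(cons(cons(a, cons(e, a)), 0), cons(cons(e, 0), a)))), cons(0, e)), cons(cons(f(cons(cons(0, 0), cons(0, a)), cons(cons(a, 0), e)), 0), cons(a, e)))  →  cons(cons(f(cons(cons(a, e), cons(0, 0)), cons(cons(e, 0), f(cons(cons(a, cons(e, a)), 0), cons(cons(e, 0), a)))), cons(0, e)), cons(cons(f(cons(cons(0, 0), cons(0, a)), cons(cons(a, 0), e)), 0), cons(a, e)))   [R4 at 1.1.1]
2. cons(cons(f(cons(cons(a, e), cons(0, 0)), cons(cons(e, 0), f(cons(cons(a, cons(e, a)), 0), cons(cons(e, 0), a)))), cons(0, e)), cons(cons(f(cons(cons(0, 0), cons(0, a)), cons(cons(a, 0), e)), 0), cons(a, e)))  →  cons(cons(f(cons(cons(a, cons(e, a)), 0), cons(cons(e, 0), a)), cons(0, e)), cons(cons(f(cons(cons(0, 0), cons(0, a)), cons(cons(a, 0), e)), 0), cons(a, e)))   [R3 at 1.1]
3. cons(cons(f(cons(cons(a, cons(e, a)), 0), cons(cons(e, 0), a)), cons(0, e)), cons(cons(f(cons(cons(0, 0), cons(0, a)), cons(cons(a, 0), e)), 0), cons(a, e)))  →  cons(cons(a, cons(0, e)), cons(cons(f(cons(cons(0, 0), cons(0, a)), cons(cons(a, 0), e)), 0), cons(a, e)))   [R3 at 1.1]
4. cons(cons(a, cons(0, e)), cons(cons(f(cons(cons(0, 0), cons(0, a)), cons(cons(a, 0), e)), 0), cons(a, e)))  →  cons(cons(a, cons(0, e)), cons(cons(e, 0), cons(a, e)))   [R4 at 2.1.1]

cons(cons(a, cons(0, e)), cons(cons(e, 0), cons(a, e)))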